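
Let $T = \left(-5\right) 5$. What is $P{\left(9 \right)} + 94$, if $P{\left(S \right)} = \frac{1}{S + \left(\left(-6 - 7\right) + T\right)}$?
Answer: $\frac{2725}{29} \approx 93.966$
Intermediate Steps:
$T = -25$
$P{\left(S \right)} = \frac{1}{-38 + S}$ ($P{\left(S \right)} = \frac{1}{S - 38} = \frac{1}{-38 + S}$)
$P{\left(9 \right)} + 94 = \frac{1}{-38 + 9} + 94 = \frac{1}{-29} + 94 = - \frac{1}{29} + 94 = \frac{2725}{29}$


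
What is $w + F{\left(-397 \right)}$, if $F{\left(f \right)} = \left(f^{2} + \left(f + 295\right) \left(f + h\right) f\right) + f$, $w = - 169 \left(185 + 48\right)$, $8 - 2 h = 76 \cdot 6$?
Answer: $-25028939$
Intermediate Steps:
$h = -224$ ($h = 4 - \frac{76 \cdot 6}{2} = 4 - 228 = -224$)
$w = -39377$ ($w = \left(-169\right) 233 = -39377$)
$F{\left(f \right)} = f + f^{2} + f \left(-224 + f\right) \left(295 + f\right)$ ($F{\left(f \right)} = \left(f^{2} + \left(f + 295\right) \left(f - 224\right) f\right) + f = \left(f^{2} + \left(295 + f\right) \left(-224 + f\right) f\right) + f = \left(f^{2} + \left(-224 + f\right) \left(295 + f\right) f\right) + f = \left(f^{2} + f \left(-224 + f\right) \left(295 + f\right)\right) + f = f + f^{2} + f \left(-224 + f\right) \left(295 + f\right)$)
$w + F{\left(-397 \right)} = -39377 - 397 \left(-66079 + \left(-397\right)^{2} + 72 \left(-397\right)\right) = -39377 - 397 \left(-66079 + 157609 - 28584\right) = -39377 - 24989562 = -25028939$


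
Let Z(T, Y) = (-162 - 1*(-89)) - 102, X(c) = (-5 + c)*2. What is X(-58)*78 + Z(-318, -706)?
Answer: -10003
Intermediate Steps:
X(c) = -10 + 2*c
Z(T, Y) = -175 (Z(T, Y) = (-162 + 89) - 102 = -73 - 102 = -175)
X(-58)*78 + Z(-318, -706) = (-10 + 2*(-58))*78 - 175 = (-10 - 116)*78 - 175 = -126*78 - 175 = -9828 - 175 = -10003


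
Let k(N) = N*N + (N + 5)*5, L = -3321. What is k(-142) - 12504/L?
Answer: 21567421/1107 ≈ 19483.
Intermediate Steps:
k(N) = 25 + N**2 + 5*N (k(N) = N**2 + (5 + N)*5 = N**2 + (25 + 5*N) = 25 + N**2 + 5*N)
k(-142) - 12504/L = (25 + (-142)**2 + 5*(-142)) - 12504/(-3321) = (25 + 20164 - 710) - 12504*(-1)/3321 = 19479 - 1*(-4168/1107) = 19479 + 4168/1107 = 21567421/1107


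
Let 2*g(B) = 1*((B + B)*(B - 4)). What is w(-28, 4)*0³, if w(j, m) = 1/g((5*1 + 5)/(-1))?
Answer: 0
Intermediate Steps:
g(B) = B*(-4 + B) (g(B) = (1*((B + B)*(B - 4)))/2 = (1*((2*B)*(-4 + B)))/2 = (1*(2*B*(-4 + B)))/2 = (2*B*(-4 + B))/2 = B*(-4 + B))
w(j, m) = 1/140 (w(j, m) = 1/(((5*1 + 5)/(-1))*(-4 + (5*1 + 5)/(-1))) = 1/(((5 + 5)*(-1))*(-4 + (5 + 5)*(-1))) = 1/((10*(-1))*(-4 + 10*(-1))) = 1/(-10*(-4 - 10)) = 1/(-10*(-14)) = 1/140)
w(-28, 4)*0³ = (1/140)*0³ = (1/140)*0 = 0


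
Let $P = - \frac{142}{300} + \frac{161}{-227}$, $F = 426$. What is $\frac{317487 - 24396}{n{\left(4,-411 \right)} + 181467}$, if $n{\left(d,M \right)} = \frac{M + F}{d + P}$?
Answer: $\frac{9372366301}{5803061487} \approx 1.6151$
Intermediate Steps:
$P = - \frac{40267}{34050}$ ($P = \left(-142\right) \frac{1}{300} + 161 \left(- \frac{1}{227}\right) = - \frac{71}{150} - \frac{161}{227} = - \frac{40267}{34050} \approx -1.1826$)
$n{\left(d,M \right)} = \frac{426 + M}{- \frac{40267}{34050} + d}$ ($n{\left(d,M \right)} = \frac{M + 426}{d - \frac{40267}{34050}} = \frac{426 + M}{- \frac{40267}{34050} + d}$)
$\frac{317487 - 24396}{n{\left(4,-411 \right)} + 181467} = \frac{317487 - 24396}{\frac{34050 \left(426 - 411\right)}{-40267 + 34050 \cdot 4} + 181467} = \frac{293091}{34050 \frac{1}{-40267 + 136200} \cdot 15 + 181467} = \frac{293091}{34050 \cdot \frac{1}{95933} \cdot 15 + 181467} = \frac{293091}{\frac{510750}{95933} + 181467} = \frac{293091}{\frac{17409184461}{95933}} = 293091 \cdot \frac{95933}{17409184461} = \frac{9372366301}{5803061487}$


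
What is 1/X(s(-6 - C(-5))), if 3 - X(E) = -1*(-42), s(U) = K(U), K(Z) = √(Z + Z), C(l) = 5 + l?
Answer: -1/39 ≈ -0.025641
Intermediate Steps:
K(Z) = √2*√Z (K(Z) = √(2*Z) = √2*√Z)
s(U) = √2*√U
X(E) = -39 (X(E) = 3 - (-1)*(-42) = 3 - 1*42 = 3 - 42 = -39)
1/X(s(-6 - C(-5))) = 1/(-39) = -1/39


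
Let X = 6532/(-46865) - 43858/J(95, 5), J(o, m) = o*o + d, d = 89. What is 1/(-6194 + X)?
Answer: -30509115/189124525297 ≈ -0.00016132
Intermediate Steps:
J(o, m) = 89 + o² (J(o, m) = o*o + 89 = o² + 89 = 89 + o²)
X = -151066987/30509115 (X = 6532/(-46865) - 43858/(89 + 95²) = 6532*(-1/46865) - 43858/(89 + 9025) = -6532/46865 - 43858/9114 = -6532/46865 - 43858*1/9114 = -6532/46865 - 21929/4557 = -151066987/30509115 ≈ -4.9515)
1/(-6194 + X) = 1/(-6194 - 151066987/30509115) = 1/(-189124525297/30509115) = -30509115/189124525297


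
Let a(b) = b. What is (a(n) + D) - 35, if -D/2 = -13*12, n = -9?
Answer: 268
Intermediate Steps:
D = 312 (D = -(-26)*12 = -2*(-156) = 312)
(a(n) + D) - 35 = (-9 + 312) - 35 = 303 - 35 = 268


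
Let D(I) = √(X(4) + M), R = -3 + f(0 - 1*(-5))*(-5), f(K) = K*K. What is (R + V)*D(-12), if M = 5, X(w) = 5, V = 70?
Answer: -58*√10 ≈ -183.41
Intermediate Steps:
f(K) = K²
R = -128 (R = -3 + (0 - 1*(-5))²*(-5) = -3 + (0 + 5)²*(-5) = -3 + 5²*(-5) = -3 + 25*(-5) = -3 - 125 = -128)
D(I) = √10 (D(I) = √(5 + 5) = √10)
(R + V)*D(-12) = (-128 + 70)*√10 = -58*√10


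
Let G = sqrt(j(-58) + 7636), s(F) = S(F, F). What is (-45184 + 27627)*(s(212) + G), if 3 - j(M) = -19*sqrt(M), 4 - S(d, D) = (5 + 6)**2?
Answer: 2054169 - 17557*sqrt(7639 + 19*I*sqrt(58)) ≈ 5.1959e+5 - 14533.0*I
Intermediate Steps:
S(d, D) = -117 (S(d, D) = 4 - (5 + 6)**2 = 4 - 1*11**2 = 4 - 1*121 = 4 - 121 = -117)
s(F) = -117
j(M) = 3 + 19*sqrt(M) (j(M) = 3 - (-19)*sqrt(M) = 3 + 19*sqrt(M))
G = sqrt(7639 + 19*I*sqrt(58)) (G = sqrt((3 + 19*sqrt(-58)) + 7636) = sqrt((3 + 19*(I*sqrt(58))) + 7636) = sqrt((3 + 19*I*sqrt(58)) + 7636) = sqrt(7639 + 19*I*sqrt(58)) ≈ 87.405 + 0.8278*I)
(-45184 + 27627)*(s(212) + G) = (-45184 + 27627)*(-117 + sqrt(7639 + 19*I*sqrt(58))) = -17557*(-117 + sqrt(7639 + 19*I*sqrt(58))) = 2054169 - 17557*sqrt(7639 + 19*I*sqrt(58))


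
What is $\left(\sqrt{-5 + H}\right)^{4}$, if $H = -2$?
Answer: $49$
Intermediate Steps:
$\left(\sqrt{-5 + H}\right)^{4} = \left(\sqrt{-5 - 2}\right)^{4} = \left(\sqrt{-7}\right)^{4} = \left(i \sqrt{7}\right)^{4} = 49$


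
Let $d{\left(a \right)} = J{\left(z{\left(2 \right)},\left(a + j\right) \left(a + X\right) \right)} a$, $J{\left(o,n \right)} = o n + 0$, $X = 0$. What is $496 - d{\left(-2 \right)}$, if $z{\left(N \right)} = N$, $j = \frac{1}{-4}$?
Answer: $514$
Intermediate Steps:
$j = - \frac{1}{4} \approx -0.25$
$J{\left(o,n \right)} = n o$ ($J{\left(o,n \right)} = n o + 0 = n o$)
$d{\left(a \right)} = 2 a^{2} \left(- \frac{1}{4} + a\right)$ ($d{\left(a \right)} = \left(a - \frac{1}{4}\right) \left(a + 0\right) 2 a = \left(- \frac{1}{4} + a\right) a 2 a = a \left(- \frac{1}{4} + a\right) 2 a = 2 a \left(- \frac{1}{4} + a\right) a = 2 a^{2} \left(- \frac{1}{4} + a\right)$)
$496 - d{\left(-2 \right)} = 496 - \frac{\left(-2\right)^{2} \left(-1 + 4 \left(-2\right)\right)}{2} = 496 - \frac{1}{2} \cdot 4 \left(-1 - 8\right) = 496 - \frac{1}{2} \cdot 4 \left(-9\right) = 496 - -18 = 496 + 18 = 514$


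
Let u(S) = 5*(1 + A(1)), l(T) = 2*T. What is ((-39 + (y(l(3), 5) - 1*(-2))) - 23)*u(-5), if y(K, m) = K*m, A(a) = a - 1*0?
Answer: -300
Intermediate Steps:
A(a) = a (A(a) = a + 0 = a)
u(S) = 10 (u(S) = 5*(1 + 1) = 5*2 = 10)
((-39 + (y(l(3), 5) - 1*(-2))) - 23)*u(-5) = ((-39 + ((2*3)*5 - 1*(-2))) - 23)*10 = ((-39 + (6*5 + 2)) - 23)*10 = ((-39 + (30 + 2)) - 23)*10 = ((-39 + 32) - 23)*10 = (-7 - 23)*10 = -30*10 = -300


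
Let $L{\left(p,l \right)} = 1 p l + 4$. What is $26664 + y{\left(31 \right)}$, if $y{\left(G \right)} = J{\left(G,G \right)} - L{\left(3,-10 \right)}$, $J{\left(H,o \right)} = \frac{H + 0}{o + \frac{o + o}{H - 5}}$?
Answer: $\frac{373673}{14} \approx 26691.0$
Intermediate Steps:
$L{\left(p,l \right)} = 4 + l p$ ($L{\left(p,l \right)} = p l + 4 = l p + 4 = 4 + l p$)
$J{\left(H,o \right)} = \frac{H}{o + \frac{2 o}{-5 + H}}$
$y{\left(G \right)} = 26 + \frac{-5 + G}{-3 + G}$ ($y{\left(G \right)} = \frac{G \left(-5 + G\right)}{G \left(-3 + G\right)} - \left(4 - 30\right) = \frac{-5 + G}{-3 + G} - \left(4 - 30\right) = \frac{-5 + G}{-3 + G} - -26 = \frac{-5 + G}{-3 + G} + 26 = 26 + \frac{-5 + G}{-3 + G}$)
$26664 + y{\left(31 \right)} = 26664 + \frac{-83 + 27 \cdot 31}{-3 + 31} = 26664 + \frac{-83 + 837}{28} = 26664 + \frac{1}{28} \cdot 754 = 26664 + \frac{377}{14} = \frac{373673}{14}$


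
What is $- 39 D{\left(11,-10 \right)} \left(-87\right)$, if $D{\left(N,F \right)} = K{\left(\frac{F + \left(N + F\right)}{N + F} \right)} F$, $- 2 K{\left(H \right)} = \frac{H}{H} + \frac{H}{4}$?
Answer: $- \frac{84825}{4} \approx -21206.0$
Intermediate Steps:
$K{\left(H \right)} = - \frac{1}{2} - \frac{H}{8}$ ($K{\left(H \right)} = - \frac{\frac{H}{H} + \frac{H}{4}}{2} = - \frac{1 + H \frac{1}{4}}{2} = - \frac{1 + \frac{H}{4}}{2} = - \frac{1}{2} - \frac{H}{8}$)
$D{\left(N,F \right)} = F \left(- \frac{1}{2} - \frac{N + 2 F}{8 \left(F + N\right)}\right)$ ($D{\left(N,F \right)} = \left(- \frac{1}{2} - \frac{\left(F + \left(N + F\right)\right) \frac{1}{N + F}}{8}\right) F = \left(- \frac{1}{2} - \frac{\left(F + \left(F + N\right)\right) \frac{1}{F + N}}{8}\right) F = \left(- \frac{1}{2} - \frac{\left(N + 2 F\right) \frac{1}{F + N}}{8}\right) F = \left(- \frac{1}{2} - \frac{\frac{1}{F + N} \left(N + 2 F\right)}{8}\right) F = \left(- \frac{1}{2} - \frac{N + 2 F}{8 \left(F + N\right)}\right) F = F \left(- \frac{1}{2} - \frac{N + 2 F}{8 \left(F + N\right)}\right)$)
$- 39 D{\left(11,-10 \right)} \left(-87\right) = - 39 \left(\left(-1\right) \left(-10\right) \frac{1}{8 \left(-10\right) + 8 \cdot 11} \left(5 \cdot 11 + 6 \left(-10\right)\right)\right) \left(-87\right) = - 39 \left(\left(-1\right) \left(-10\right) \frac{1}{-80 + 88} \left(55 - 60\right)\right) \left(-87\right) = - 39 \left(\left(-1\right) \left(-10\right) \frac{1}{8} \left(-5\right)\right) \left(-87\right) = \left(-39\right) \left(- \frac{25}{4}\right) \left(-87\right) = \frac{975}{4} \left(-87\right) = - \frac{84825}{4}$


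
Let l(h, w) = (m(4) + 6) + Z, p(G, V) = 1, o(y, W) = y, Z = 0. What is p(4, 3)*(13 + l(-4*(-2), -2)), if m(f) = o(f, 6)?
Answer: 23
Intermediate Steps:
m(f) = f
l(h, w) = 10 (l(h, w) = (4 + 6) + 0 = 10 + 0 = 10)
p(4, 3)*(13 + l(-4*(-2), -2)) = 1*(13 + 10) = 1*23 = 23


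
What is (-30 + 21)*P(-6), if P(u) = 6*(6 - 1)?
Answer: -270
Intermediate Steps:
P(u) = 30 (P(u) = 6*5 = 30)
(-30 + 21)*P(-6) = (-30 + 21)*30 = -9*30 = -270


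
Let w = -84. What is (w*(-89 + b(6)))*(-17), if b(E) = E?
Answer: -118524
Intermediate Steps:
(w*(-89 + b(6)))*(-17) = -84*(-89 + 6)*(-17) = -84*(-83)*(-17) = 6972*(-17) = -118524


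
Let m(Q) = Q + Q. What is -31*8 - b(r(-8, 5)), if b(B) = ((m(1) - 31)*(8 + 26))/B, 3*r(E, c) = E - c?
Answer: -6182/13 ≈ -475.54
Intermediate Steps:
m(Q) = 2*Q
r(E, c) = -c/3 + E/3 (r(E, c) = (E - c)/3 = -c/3 + E/3)
b(B) = -986/B (b(B) = ((2*1 - 31)*(8 + 26))/B = ((2 - 31)*34)/B = (-29*34)/B = -986/B)
-31*8 - b(r(-8, 5)) = -31*8 - (-986)/(-⅓*5 + (⅓)*(-8)) = -248 - (-986)/(-5/3 - 8/3) = -248 - (-986)/(-13/3) = -248 - (-986)*(-3)/13 = -248 - 1*2958/13 = -248 - 2958/13 = -6182/13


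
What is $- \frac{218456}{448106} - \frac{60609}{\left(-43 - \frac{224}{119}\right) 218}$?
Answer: $\frac{212685350557}{37267631702} \approx 5.707$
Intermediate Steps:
$- \frac{218456}{448106} - \frac{60609}{\left(-43 - \frac{224}{119}\right) 218} = \left(-218456\right) \frac{1}{448106} - \frac{60609}{\left(-43 - \frac{32}{17}\right) 218} = - \frac{109228}{224053} - \frac{60609}{\left(-43 - \frac{32}{17}\right) 218} = - \frac{109228}{224053} - \frac{60609}{\left(- \frac{763}{17}\right) 218} = - \frac{109228}{224053} - \frac{60609}{- \frac{166334}{17}} = - \frac{109228}{224053} - - \frac{1030353}{166334} = - \frac{109228}{224053} + \frac{1030353}{166334} = \frac{212685350557}{37267631702}$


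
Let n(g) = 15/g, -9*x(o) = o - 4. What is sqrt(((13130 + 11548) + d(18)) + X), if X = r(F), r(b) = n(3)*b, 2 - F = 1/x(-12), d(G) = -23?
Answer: sqrt(394595)/4 ≈ 157.04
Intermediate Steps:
x(o) = 4/9 - o/9 (x(o) = -(o - 4)/9 = -(-4 + o)/9 = 4/9 - o/9)
F = 23/16 (F = 2 - 1/(4/9 - 1/9*(-12)) = 2 - 1/(4/9 + 4/3) = 2 - 1/16/9 = 2 - 1*9/16 = 2 - 9/16 = 23/16 ≈ 1.4375)
r(b) = 5*b (r(b) = (15/3)*b = (15*(1/3))*b = 5*b)
X = 115/16 (X = 5*(23/16) = 115/16 ≈ 7.1875)
sqrt(((13130 + 11548) + d(18)) + X) = sqrt(((13130 + 11548) - 23) + 115/16) = sqrt((24678 - 23) + 115/16) = sqrt(24655 + 115/16) = sqrt(394595/16) = sqrt(394595)/4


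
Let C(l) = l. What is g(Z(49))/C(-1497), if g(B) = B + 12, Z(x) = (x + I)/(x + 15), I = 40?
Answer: -857/95808 ≈ -0.0089450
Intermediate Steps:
Z(x) = (40 + x)/(15 + x) (Z(x) = (x + 40)/(x + 15) = (40 + x)/(15 + x))
g(B) = 12 + B
g(Z(49))/C(-1497) = (12 + (40 + 49)/(15 + 49))/(-1497) = (12 + 89/64)*(-1/1497) = (857/64)*(-1/1497) = -857/95808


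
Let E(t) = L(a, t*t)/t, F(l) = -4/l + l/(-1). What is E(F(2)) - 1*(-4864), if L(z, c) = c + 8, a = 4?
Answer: 4858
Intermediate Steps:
L(z, c) = 8 + c
F(l) = -l - 4/l (F(l) = -4/l + l*(-1) = -4/l - l = -l - 4/l)
E(t) = (8 + t²)/t (E(t) = (8 + t*t)/t = (8 + t²)/t)
E(F(2)) - 1*(-4864) = ((-1*2 - 4/2) + 8/(-1*2 - 4/2)) - 1*(-4864) = ((-2 - 4*½) + 8/(-2 - 4*½)) + 4864 = ((-2 - 2) + 8/(-2 - 2)) + 4864 = (-4 + 8/(-4)) + 4864 = (-4 + 8*(-¼)) + 4864 = (-4 - 2) + 4864 = -6 + 4864 = 4858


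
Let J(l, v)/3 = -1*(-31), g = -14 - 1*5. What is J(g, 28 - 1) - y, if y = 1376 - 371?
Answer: -912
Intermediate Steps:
g = -19 (g = -14 - 5 = -19)
J(l, v) = 93 (J(l, v) = 3*(-1*(-31)) = 3*31 = 93)
y = 1005
J(g, 28 - 1) - y = 93 - 1*1005 = 93 - 1005 = -912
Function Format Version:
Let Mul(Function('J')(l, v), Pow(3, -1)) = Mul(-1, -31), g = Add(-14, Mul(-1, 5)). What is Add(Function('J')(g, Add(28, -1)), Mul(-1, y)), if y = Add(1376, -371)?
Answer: -912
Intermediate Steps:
g = -19 (g = Add(-14, -5) = -19)
Function('J')(l, v) = 93 (Function('J')(l, v) = Mul(3, Mul(-1, -31)) = Mul(3, 31) = 93)
y = 1005
Add(Function('J')(g, Add(28, -1)), Mul(-1, y)) = Add(93, Mul(-1, 1005)) = Add(93, -1005) = -912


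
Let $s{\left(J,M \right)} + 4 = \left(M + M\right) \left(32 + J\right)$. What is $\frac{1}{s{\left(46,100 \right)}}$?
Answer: $\frac{1}{15596} \approx 6.4119 \cdot 10^{-5}$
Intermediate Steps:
$s{\left(J,M \right)} = -4 + 2 M \left(32 + J\right)$ ($s{\left(J,M \right)} = -4 + \left(M + M\right) \left(32 + J\right) = -4 + 2 M \left(32 + J\right)$)
$\frac{1}{s{\left(46,100 \right)}} = \frac{1}{-4 + 64 \cdot 100 + 2 \cdot 46 \cdot 100} = \frac{1}{-4 + 6400 + 9200} = \frac{1}{15596}$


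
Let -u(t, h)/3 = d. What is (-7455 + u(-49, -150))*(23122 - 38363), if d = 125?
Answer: 119337030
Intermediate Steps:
u(t, h) = -375 (u(t, h) = -3*125 = -375)
(-7455 + u(-49, -150))*(23122 - 38363) = (-7455 - 375)*(23122 - 38363) = -7830*(-15241) = 119337030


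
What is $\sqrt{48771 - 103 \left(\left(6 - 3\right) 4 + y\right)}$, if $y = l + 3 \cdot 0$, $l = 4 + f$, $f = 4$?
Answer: $\sqrt{46711} \approx 216.13$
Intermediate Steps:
$l = 8$ ($l = 4 + 4 = 8$)
$y = 8$ ($y = 8 + 3 \cdot 0 = 8 + 0 = 8$)
$\sqrt{48771 - 103 \left(\left(6 - 3\right) 4 + y\right)} = \sqrt{48771 - 103 \left(\left(6 - 3\right) 4 + 8\right)} = \sqrt{48771 - 103 \left(3 \cdot 4 + 8\right)} = \sqrt{48771 - 103 \left(12 + 8\right)} = \sqrt{48771 - 2060} = \sqrt{46711}$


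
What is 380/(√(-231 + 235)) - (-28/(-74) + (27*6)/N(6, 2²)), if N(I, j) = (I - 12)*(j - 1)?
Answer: 7349/37 ≈ 198.62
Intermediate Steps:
N(I, j) = (-1 + j)*(-12 + I) (N(I, j) = (-12 + I)*(-1 + j) = (-1 + j)*(-12 + I))
380/(√(-231 + 235)) - (-28/(-74) + (27*6)/N(6, 2²)) = 380/(√(-231 + 235)) - (-28/(-74) + (27*6)/(12 - 1*6 - 12*2² + 6*2²)) = 380/(√4) - (-28*(-1/74) + 162/(12 - 6 - 12*4 + 6*4)) = 380/2 - (14/37 + 162/(12 - 6 - 48 + 24)) = 380*(½) - (14/37 + 162/(-18)) = 190 - (14/37 + 162*(-1/18)) = 190 - (14/37 - 9) = 190 - 1*(-319/37) = 190 + 319/37 = 7349/37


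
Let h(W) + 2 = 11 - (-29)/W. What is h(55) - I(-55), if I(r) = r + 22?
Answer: 2339/55 ≈ 42.527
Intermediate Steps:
I(r) = 22 + r
h(W) = 9 + 29/W (h(W) = -2 + (11 - (-29)/W) = -2 + (11 + 29/W) = 9 + 29/W)
h(55) - I(-55) = (9 + 29/55) - (22 - 55) = (9 + 29*(1/55)) - 1*(-33) = (9 + 29/55) + 33 = 524/55 + 33 = 2339/55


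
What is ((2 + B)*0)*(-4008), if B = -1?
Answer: 0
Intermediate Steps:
((2 + B)*0)*(-4008) = ((2 - 1)*0)*(-4008) = (1*0)*(-4008) = 0*(-4008) = 0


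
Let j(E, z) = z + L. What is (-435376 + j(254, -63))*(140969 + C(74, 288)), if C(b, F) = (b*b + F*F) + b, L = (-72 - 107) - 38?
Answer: -99966932728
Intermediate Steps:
L = -217 (L = -179 - 38 = -217)
C(b, F) = b + F² + b² (C(b, F) = (b² + F²) + b = (F² + b²) + b = b + F² + b²)
j(E, z) = -217 + z (j(E, z) = z - 217 = -217 + z)
(-435376 + j(254, -63))*(140969 + C(74, 288)) = (-435376 + (-217 - 63))*(140969 + (74 + 288² + 74²)) = (-435376 - 280)*(140969 + (74 + 82944 + 5476)) = -435656*(140969 + 88494) = -435656*229463 = -99966932728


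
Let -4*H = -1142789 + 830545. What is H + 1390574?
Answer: 1468635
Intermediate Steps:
H = 78061 (H = -(-1142789 + 830545)/4 = -¼*(-312244) = 78061)
H + 1390574 = 78061 + 1390574 = 1468635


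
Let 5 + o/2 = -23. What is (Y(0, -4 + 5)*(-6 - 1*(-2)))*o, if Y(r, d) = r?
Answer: 0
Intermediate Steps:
o = -56 (o = -10 + 2*(-23) = -10 - 46 = -56)
(Y(0, -4 + 5)*(-6 - 1*(-2)))*o = (0*(-6 - 1*(-2)))*(-56) = (0*(-6 + 2))*(-56) = (0*(-4))*(-56) = 0*(-56) = 0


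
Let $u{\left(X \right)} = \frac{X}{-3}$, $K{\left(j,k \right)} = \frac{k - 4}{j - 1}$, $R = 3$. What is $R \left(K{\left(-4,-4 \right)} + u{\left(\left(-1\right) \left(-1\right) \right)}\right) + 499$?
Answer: $\frac{2514}{5} \approx 502.8$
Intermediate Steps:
$K{\left(j,k \right)} = \frac{-4 + k}{-1 + j}$
$u{\left(X \right)} = - \frac{X}{3}$ ($u{\left(X \right)} = X \left(- \frac{1}{3}\right) = - \frac{X}{3}$)
$R \left(K{\left(-4,-4 \right)} + u{\left(\left(-1\right) \left(-1\right) \right)}\right) + 499 = 3 \left(\frac{-4 - 4}{-1 - 4} - \frac{\left(-1\right) \left(-1\right)}{3}\right) + 499 = 3 \left(\frac{1}{-5} \left(-8\right) - \frac{1}{3}\right) + 499 = 3 \left(\left(- \frac{1}{5}\right) \left(-8\right) - \frac{1}{3}\right) + 499 = 3 \left(\frac{8}{5} - \frac{1}{3}\right) + 499 = 3 \cdot \frac{19}{15} + 499 = \frac{19}{5} + 499 = \frac{2514}{5}$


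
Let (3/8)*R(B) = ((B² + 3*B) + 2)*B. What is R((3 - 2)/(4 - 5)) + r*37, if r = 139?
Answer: 5143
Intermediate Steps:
R(B) = 8*B*(2 + B² + 3*B)/3 (R(B) = 8*(((B² + 3*B) + 2)*B)/3 = 8*((2 + B² + 3*B)*B)/3 = 8*(B*(2 + B² + 3*B))/3 = 8*B*(2 + B² + 3*B)/3)
R((3 - 2)/(4 - 5)) + r*37 = 8*((3 - 2)/(4 - 5))*(2 + ((3 - 2)/(4 - 5))² + 3*((3 - 2)/(4 - 5)))/3 + 139*37 = 8*(1/(-1))*(2 + (1/(-1))² + 3*(1/(-1)))/3 + 5143 = 8*(1*(-1))*(2 + (1*(-1))² + 3*(1*(-1)))/3 + 5143 = (8/3)*(-1)*(2 + (-1)² + 3*(-1)) + 5143 = (8/3)*(-1)*(2 + 1 - 3) + 5143 = (8/3)*(-1)*0 + 5143 = 0 + 5143 = 5143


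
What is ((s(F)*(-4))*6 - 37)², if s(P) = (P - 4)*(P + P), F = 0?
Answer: 1369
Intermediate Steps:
s(P) = 2*P*(-4 + P) (s(P) = (-4 + P)*(2*P) = 2*P*(-4 + P))
((s(F)*(-4))*6 - 37)² = (((2*0*(-4 + 0))*(-4))*6 - 37)² = (((2*0*(-4))*(-4))*6 - 37)² = ((0*(-4))*6 - 37)² = (0*6 - 37)² = (0 - 37)² = (-37)² = 1369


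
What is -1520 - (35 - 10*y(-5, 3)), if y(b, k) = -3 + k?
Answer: -1555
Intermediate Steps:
-1520 - (35 - 10*y(-5, 3)) = -1520 - (35 - 10*(-3 + 3)) = -1520 - (35 - 10*0) = -1520 - (35 + 0) = -1520 - 1*35 = -1520 - 35 = -1555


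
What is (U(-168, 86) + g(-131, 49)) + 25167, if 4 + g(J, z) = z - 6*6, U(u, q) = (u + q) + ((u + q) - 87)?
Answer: 24925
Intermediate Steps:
U(u, q) = -87 + 2*q + 2*u (U(u, q) = (q + u) + ((q + u) - 87) = (q + u) + (-87 + q + u) = -87 + 2*q + 2*u)
g(J, z) = -40 + z (g(J, z) = -4 + (z - 6*6) = -4 + (z - 36) = -4 + (-36 + z) = -40 + z)
(U(-168, 86) + g(-131, 49)) + 25167 = ((-87 + 2*86 + 2*(-168)) + (-40 + 49)) + 25167 = ((-87 + 172 - 336) + 9) + 25167 = (-251 + 9) + 25167 = -242 + 25167 = 24925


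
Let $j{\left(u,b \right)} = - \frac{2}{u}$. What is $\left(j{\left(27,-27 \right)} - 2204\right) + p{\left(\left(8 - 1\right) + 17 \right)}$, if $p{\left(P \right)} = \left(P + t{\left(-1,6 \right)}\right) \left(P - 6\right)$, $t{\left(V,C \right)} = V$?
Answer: $- \frac{48332}{27} \approx -1790.1$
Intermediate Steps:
$p{\left(P \right)} = \left(-1 + P\right) \left(-6 + P\right)$ ($p{\left(P \right)} = \left(P - 1\right) \left(P - 6\right) = \left(-1 + P\right) \left(-6 + P\right)$)
$\left(j{\left(27,-27 \right)} - 2204\right) + p{\left(\left(8 - 1\right) + 17 \right)} = \left(- \frac{2}{27} - 2204\right) + \left(6 + \left(\left(8 - 1\right) + 17\right)^{2} - 7 \left(\left(8 - 1\right) + 17\right)\right) = \left(\left(-2\right) \frac{1}{27} - 2204\right) + \left(6 + \left(7 + 17\right)^{2} - 7 \left(7 + 17\right)\right) = \left(- \frac{2}{27} - 2204\right) + \left(6 + 24^{2} - 168\right) = - \frac{59510}{27} + \left(6 + 576 - 168\right) = - \frac{59510}{27} + 414 = - \frac{48332}{27}$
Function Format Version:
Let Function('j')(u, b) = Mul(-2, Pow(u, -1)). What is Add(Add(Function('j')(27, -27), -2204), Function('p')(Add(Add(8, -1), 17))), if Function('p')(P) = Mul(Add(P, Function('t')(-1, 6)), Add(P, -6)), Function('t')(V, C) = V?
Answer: Rational(-48332, 27) ≈ -1790.1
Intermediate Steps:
Function('p')(P) = Mul(Add(-1, P), Add(-6, P)) (Function('p')(P) = Mul(Add(P, -1), Add(P, -6)) = Mul(Add(-1, P), Add(-6, P)))
Add(Add(Function('j')(27, -27), -2204), Function('p')(Add(Add(8, -1), 17))) = Add(Add(Mul(-2, Pow(27, -1)), -2204), Add(6, Pow(Add(Add(8, -1), 17), 2), Mul(-7, Add(Add(8, -1), 17)))) = Add(Add(Mul(-2, Rational(1, 27)), -2204), Add(6, Pow(Add(7, 17), 2), Mul(-7, Add(7, 17)))) = Add(Add(Rational(-2, 27), -2204), Add(6, Pow(24, 2), Mul(-7, 24))) = Add(Rational(-59510, 27), Add(6, 576, -168)) = Add(Rational(-59510, 27), 414) = Rational(-48332, 27)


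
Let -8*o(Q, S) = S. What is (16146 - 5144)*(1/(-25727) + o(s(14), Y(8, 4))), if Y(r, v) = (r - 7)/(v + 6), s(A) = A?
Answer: -141964307/1029080 ≈ -137.95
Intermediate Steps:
Y(r, v) = (-7 + r)/(6 + v)
o(Q, S) = -S/8
(16146 - 5144)*(1/(-25727) + o(s(14), Y(8, 4))) = (16146 - 5144)*(1/(-25727) - (-7 + 8)/(8*(6 + 4))) = 11002*(-1/25727 - 1/(8*10)) = 11002*(-1/25727 - 1/80) = 11002*(-25807/2058160) = -141964307/1029080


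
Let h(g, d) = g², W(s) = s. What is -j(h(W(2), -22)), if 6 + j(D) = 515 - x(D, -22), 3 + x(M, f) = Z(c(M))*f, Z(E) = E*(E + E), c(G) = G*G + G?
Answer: -18112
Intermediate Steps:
c(G) = G + G² (c(G) = G² + G = G + G²)
Z(E) = 2*E² (Z(E) = E*(2*E) = 2*E²)
x(M, f) = -3 + 2*f*M²*(1 + M)² (x(M, f) = -3 + (2*(M*(1 + M))²)*f = -3 + (2*(M²*(1 + M)²))*f = -3 + (2*M²*(1 + M)²)*f = -3 + 2*f*M²*(1 + M)²)
j(D) = 512 + 44*D²*(1 + D)² (j(D) = -6 + (515 - (-3 + 2*(-22)*D²*(1 + D)²)) = -6 + (515 - (-3 - 44*D²*(1 + D)²)) = -6 + (515 + (3 + 44*D²*(1 + D)²)) = -6 + (518 + 44*D²*(1 + D)²) = 512 + 44*D²*(1 + D)²)
-j(h(W(2), -22)) = -(512 + 44*(2²)²*(1 + 2²)²) = -(512 + 44*4²*(1 + 4)²) = -(512 + 44*16*5²) = -(512 + 44*16*25) = -(512 + 17600) = -1*18112 = -18112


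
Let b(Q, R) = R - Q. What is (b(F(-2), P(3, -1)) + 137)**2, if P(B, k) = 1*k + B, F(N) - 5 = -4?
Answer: 19044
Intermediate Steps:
F(N) = 1 (F(N) = 5 - 4 = 1)
P(B, k) = B + k (P(B, k) = k + B = B + k)
(b(F(-2), P(3, -1)) + 137)**2 = (((3 - 1) - 1*1) + 137)**2 = ((2 - 1) + 137)**2 = (1 + 137)**2 = 138**2 = 19044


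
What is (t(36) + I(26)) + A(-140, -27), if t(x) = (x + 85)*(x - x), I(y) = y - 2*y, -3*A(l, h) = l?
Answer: 62/3 ≈ 20.667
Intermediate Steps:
A(l, h) = -l/3
I(y) = -y
t(x) = 0 (t(x) = (85 + x)*0 = 0)
(t(36) + I(26)) + A(-140, -27) = (0 - 1*26) - ⅓*(-140) = (0 - 26) + 140/3 = -26 + 140/3 = 62/3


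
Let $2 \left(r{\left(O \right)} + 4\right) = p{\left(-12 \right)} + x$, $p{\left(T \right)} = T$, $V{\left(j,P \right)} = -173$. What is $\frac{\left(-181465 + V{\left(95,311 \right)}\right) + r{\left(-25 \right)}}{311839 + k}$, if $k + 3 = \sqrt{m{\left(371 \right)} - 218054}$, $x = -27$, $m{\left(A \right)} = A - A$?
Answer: $- \frac{28324297757}{48620954475} + \frac{363323 i \sqrt{218054}}{194483817900} \approx -0.58255 + 0.00087235 i$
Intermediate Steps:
$m{\left(A \right)} = 0$
$r{\left(O \right)} = - \frac{47}{2}$ ($r{\left(O \right)} = -4 + \frac{-12 - 27}{2} = -4 + \frac{1}{2} \left(-39\right) = -4 - \frac{39}{2} = - \frac{47}{2}$)
$k = -3 + i \sqrt{218054}$ ($k = -3 + \sqrt{0 - 218054} = -3 + \sqrt{-218054} = -3 + i \sqrt{218054} \approx -3.0 + 466.96 i$)
$\frac{\left(-181465 + V{\left(95,311 \right)}\right) + r{\left(-25 \right)}}{311839 + k} = \frac{\left(-181465 - 173\right) - \frac{47}{2}}{311839 - \left(3 - i \sqrt{218054}\right)} = \frac{-181638 - \frac{47}{2}}{311836 + i \sqrt{218054}} = - \frac{363323}{2 \left(311836 + i \sqrt{218054}\right)}$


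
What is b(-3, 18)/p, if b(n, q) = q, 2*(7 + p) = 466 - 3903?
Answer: -36/3451 ≈ -0.010432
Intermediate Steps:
p = -3451/2 (p = -7 + (466 - 3903)/2 = -7 + (½)*(-3437) = -7 - 3437/2 = -3451/2 ≈ -1725.5)
b(-3, 18)/p = 18/(-3451/2) = 18*(-2/3451) = -36/3451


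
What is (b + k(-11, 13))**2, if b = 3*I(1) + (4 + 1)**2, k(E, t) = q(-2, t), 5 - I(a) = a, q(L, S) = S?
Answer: 2500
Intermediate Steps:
I(a) = 5 - a
k(E, t) = t
b = 37 (b = 3*(5 - 1*1) + (4 + 1)**2 = 3*(5 - 1) + 5**2 = 3*4 + 25 = 12 + 25 = 37)
(b + k(-11, 13))**2 = (37 + 13)**2 = 50**2 = 2500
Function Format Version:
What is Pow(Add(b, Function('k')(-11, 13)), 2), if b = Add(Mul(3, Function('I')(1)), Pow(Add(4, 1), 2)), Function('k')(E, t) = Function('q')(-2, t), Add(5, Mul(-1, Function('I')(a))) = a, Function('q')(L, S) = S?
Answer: 2500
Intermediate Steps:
Function('I')(a) = Add(5, Mul(-1, a))
Function('k')(E, t) = t
b = 37 (b = Add(Mul(3, Add(5, Mul(-1, 1))), Pow(Add(4, 1), 2)) = Add(Mul(3, Add(5, -1)), Pow(5, 2)) = Add(Mul(3, 4), 25) = Add(12, 25) = 37)
Pow(Add(b, Function('k')(-11, 13)), 2) = Pow(Add(37, 13), 2) = Pow(50, 2) = 2500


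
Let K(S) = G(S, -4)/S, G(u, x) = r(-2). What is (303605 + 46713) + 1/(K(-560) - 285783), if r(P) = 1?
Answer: 56064360586398/160038481 ≈ 3.5032e+5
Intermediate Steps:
G(u, x) = 1
K(S) = 1/S
(303605 + 46713) + 1/(K(-560) - 285783) = (303605 + 46713) + 1/(1/(-560) - 285783) = 350318 + 1/(-1/560 - 285783) = 350318 + 1/(-160038481/560) = 350318 - 560/160038481 = 56064360586398/160038481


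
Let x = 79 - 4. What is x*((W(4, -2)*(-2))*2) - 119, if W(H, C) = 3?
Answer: -1019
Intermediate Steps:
x = 75
x*((W(4, -2)*(-2))*2) - 119 = 75*((3*(-2))*2) - 119 = 75*(-6*2) - 119 = 75*(-12) - 119 = -900 - 119 = -1019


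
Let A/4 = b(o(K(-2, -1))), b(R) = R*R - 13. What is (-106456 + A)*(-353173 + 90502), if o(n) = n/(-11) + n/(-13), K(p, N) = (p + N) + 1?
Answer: 572090313311796/20449 ≈ 2.7976e+10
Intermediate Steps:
K(p, N) = 1 + N + p (K(p, N) = (N + p) + 1 = 1 + N + p)
o(n) = -24*n/143 (o(n) = n*(-1/11) + n*(-1/13) = -n/11 - n/13 = -24*n/143)
b(R) = -13 + R**2 (b(R) = R**2 - 13 = -13 + R**2)
A = -1054132/20449 (A = 4*(-13 + (-24*(1 - 1 - 2)/143)**2) = 4*(-13 + (-24/143*(-2))**2) = 4*(-13 + (48/143)**2) = 4*(-13 + 2304/20449) = 4*(-263533/20449) = -1054132/20449 ≈ -51.549)
(-106456 + A)*(-353173 + 90502) = (-106456 - 1054132/20449)*(-353173 + 90502) = -2177972876/20449*(-262671) = 572090313311796/20449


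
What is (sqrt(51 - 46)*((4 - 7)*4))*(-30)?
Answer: 360*sqrt(5) ≈ 804.98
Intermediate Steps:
(sqrt(51 - 46)*((4 - 7)*4))*(-30) = (sqrt(5)*(-3*4))*(-30) = (sqrt(5)*(-12))*(-30) = -12*sqrt(5)*(-30) = 360*sqrt(5)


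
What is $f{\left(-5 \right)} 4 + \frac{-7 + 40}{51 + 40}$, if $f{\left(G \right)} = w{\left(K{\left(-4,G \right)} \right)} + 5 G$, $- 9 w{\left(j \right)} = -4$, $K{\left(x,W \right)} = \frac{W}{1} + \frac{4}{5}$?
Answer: $- \frac{80147}{819} \approx -97.86$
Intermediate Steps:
$K{\left(x,W \right)} = \frac{4}{5} + W$ ($K{\left(x,W \right)} = W 1 + 4 \cdot \frac{1}{5} = W + \frac{4}{5} = \frac{4}{5} + W$)
$w{\left(j \right)} = \frac{4}{9}$ ($w{\left(j \right)} = \left(- \frac{1}{9}\right) \left(-4\right) = \frac{4}{9}$)
$f{\left(G \right)} = \frac{4}{9} + 5 G$
$f{\left(-5 \right)} 4 + \frac{-7 + 40}{51 + 40} = \left(\frac{4}{9} + 5 \left(-5\right)\right) 4 + \frac{-7 + 40}{51 + 40} = \left(\frac{4}{9} - 25\right) 4 + \frac{33}{91} = \left(- \frac{221}{9}\right) 4 + 33 \cdot \frac{1}{91} = - \frac{884}{9} + \frac{33}{91} = - \frac{80147}{819}$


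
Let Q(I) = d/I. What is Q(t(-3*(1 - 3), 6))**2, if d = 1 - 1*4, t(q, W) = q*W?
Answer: 1/144 ≈ 0.0069444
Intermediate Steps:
t(q, W) = W*q
d = -3 (d = 1 - 4 = -3)
Q(I) = -3/I
Q(t(-3*(1 - 3), 6))**2 = (-3*(-1/(18*(1 - 3))))**2 = (-3/(6*(-3*(-2))))**2 = (-3/(6*6))**2 = (-3/36)**2 = (-3*1/36)**2 = (-1/12)**2 = 1/144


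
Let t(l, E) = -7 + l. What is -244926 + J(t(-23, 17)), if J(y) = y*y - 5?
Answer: -244031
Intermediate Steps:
J(y) = -5 + y**2 (J(y) = y**2 - 5 = -5 + y**2)
-244926 + J(t(-23, 17)) = -244926 + (-5 + (-7 - 23)**2) = -244926 + (-5 + (-30)**2) = -244926 + (-5 + 900) = -244926 + 895 = -244031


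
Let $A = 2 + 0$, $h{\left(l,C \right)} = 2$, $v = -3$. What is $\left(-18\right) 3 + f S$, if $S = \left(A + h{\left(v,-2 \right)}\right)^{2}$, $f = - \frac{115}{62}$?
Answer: $- \frac{2594}{31} \approx -83.677$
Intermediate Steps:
$f = - \frac{115}{62}$ ($f = \left(-115\right) \frac{1}{62} = - \frac{115}{62} \approx -1.8548$)
$A = 2$
$S = 16$ ($S = \left(2 + 2\right)^{2} = 4^{2} = 16$)
$\left(-18\right) 3 + f S = \left(-18\right) 3 - \frac{920}{31} = -54 - \frac{920}{31} = - \frac{2594}{31}$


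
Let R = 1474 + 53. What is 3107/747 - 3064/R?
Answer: 818527/380223 ≈ 2.1528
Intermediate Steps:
R = 1527
3107/747 - 3064/R = 3107/747 - 3064/1527 = 818527/380223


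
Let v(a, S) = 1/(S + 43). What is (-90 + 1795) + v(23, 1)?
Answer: 75021/44 ≈ 1705.0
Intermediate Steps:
v(a, S) = 1/(43 + S)
(-90 + 1795) + v(23, 1) = (-90 + 1795) + 1/(43 + 1) = 1705 + 1/44 = 75021/44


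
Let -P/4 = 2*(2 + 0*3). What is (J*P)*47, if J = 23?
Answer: -17296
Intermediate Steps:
P = -16 (P = -8*(2 + 0*3) = -8*(2 + 0) = -8*2 = -4*4 = -16)
(J*P)*47 = (23*(-16))*47 = -368*47 = -17296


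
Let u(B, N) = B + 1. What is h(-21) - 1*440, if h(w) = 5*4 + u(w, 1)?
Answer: -440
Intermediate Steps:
u(B, N) = 1 + B
h(w) = 21 + w (h(w) = 5*4 + (1 + w) = 20 + (1 + w) = 21 + w)
h(-21) - 1*440 = (21 - 21) - 1*440 = 0 - 440 = -440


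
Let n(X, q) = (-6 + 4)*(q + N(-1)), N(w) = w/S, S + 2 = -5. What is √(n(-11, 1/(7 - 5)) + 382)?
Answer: √18655/7 ≈ 19.512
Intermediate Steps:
S = -7 (S = -2 - 5 = -7)
N(w) = -w/7 (N(w) = w/(-7) = w*(-⅐) = -w/7)
n(X, q) = -2/7 - 2*q (n(X, q) = (-6 + 4)*(q - ⅐*(-1)) = -2*(q + ⅐) = -2*(⅐ + q) = -2/7 - 2*q)
√(n(-11, 1/(7 - 5)) + 382) = √((-2/7 - 2/(7 - 5)) + 382) = √((-2/7 - 2/2) + 382) = √((-2/7 - 2*½) + 382) = √((-2/7 - 1) + 382) = √(-9/7 + 382) = √(2665/7) = √18655/7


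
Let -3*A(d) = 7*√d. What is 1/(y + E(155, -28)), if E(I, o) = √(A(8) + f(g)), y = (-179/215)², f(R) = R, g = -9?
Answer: 1/(32041/46225 + I*√(9 + 14*√2/3)) ≈ 0.043106 - 0.24562*I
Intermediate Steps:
y = 32041/46225 (y = (-179*1/215)² = (-179/215)² = 32041/46225 ≈ 0.69315)
A(d) = -7*√d/3
E(I, o) = √(-9 - 14*√2/3) (E(I, o) = √(-14*√2/3 - 9) = √(-9 - 14*√2/3))
1/(y + E(155, -28)) = 1/(32041/46225 + √(-81 - 42*√2)/3)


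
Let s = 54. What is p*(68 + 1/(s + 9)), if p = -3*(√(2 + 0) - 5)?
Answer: 21425/21 - 4285*√2/21 ≈ 731.67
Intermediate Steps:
p = 15 - 3*√2 (p = -3*(√2 - 5) = -3*(-5 + √2) = 15 - 3*√2 ≈ 10.757)
p*(68 + 1/(s + 9)) = (15 - 3*√2)*(68 + 1/(54 + 9)) = (15 - 3*√2)*(68 + 1/63) = (15 - 3*√2)*(4285/63) = 21425/21 - 4285*√2/21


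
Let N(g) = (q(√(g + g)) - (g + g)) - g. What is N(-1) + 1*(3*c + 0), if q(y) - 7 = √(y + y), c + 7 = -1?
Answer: -14 + 2^(¾)*√I ≈ -12.811 + 1.1892*I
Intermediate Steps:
c = -8 (c = -7 - 1 = -8)
q(y) = 7 + √2*√y (q(y) = 7 + √(y + y) = 7 + √(2*y) = 7 + √2*√y)
N(g) = 7 - 3*g + 2^(¾)*g^(¼) (N(g) = ((7 + √2*√(√(g + g))) - (g + g)) - g = ((7 + √2*√(√(2*g))) - 2*g) - g = ((7 + √2*√(√2*√g)) - 2*g) - g = ((7 + √2*(2^(¼)*g^(¼))) - 2*g) - g = ((7 + 2^(¾)*g^(¼)) - 2*g) - g = (7 - 2*g + 2^(¾)*g^(¼)) - g = 7 - 3*g + 2^(¾)*g^(¼))
N(-1) + 1*(3*c + 0) = (7 - 3*(-1) + 2^(¾)*(-1)^(¼)) + 1*(3*(-8) + 0) = (7 + 3 + (-1)^(¼)*2^(¾)) + 1*(-24 + 0) = (10 + (-1)^(¼)*2^(¾)) + 1*(-24) = (10 + (-1)^(¼)*2^(¾)) - 24 = -14 + (-1)^(¼)*2^(¾)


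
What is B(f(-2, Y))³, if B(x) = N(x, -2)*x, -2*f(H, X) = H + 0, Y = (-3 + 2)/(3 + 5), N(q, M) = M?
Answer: -8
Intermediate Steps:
Y = -⅛ (Y = -1/8 = -1*⅛ = -⅛ ≈ -0.12500)
f(H, X) = -H/2 (f(H, X) = -(H + 0)/2 = -H/2)
B(x) = -2*x
B(f(-2, Y))³ = (-(-1)*(-2))³ = (-2*1)³ = (-2)³ = -8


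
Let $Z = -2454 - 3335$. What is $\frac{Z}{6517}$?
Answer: $- \frac{827}{931} \approx -0.88829$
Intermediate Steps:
$Z = -5789$ ($Z = -2454 - 3335 = -5789$)
$\frac{Z}{6517} = - \frac{5789}{6517} = \left(-5789\right) \frac{1}{6517} = - \frac{827}{931}$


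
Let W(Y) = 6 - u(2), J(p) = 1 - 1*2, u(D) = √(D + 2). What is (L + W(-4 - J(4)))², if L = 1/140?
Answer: 314721/19600 ≈ 16.057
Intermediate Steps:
u(D) = √(2 + D)
J(p) = -1 (J(p) = 1 - 2 = -1)
W(Y) = 4 (W(Y) = 6 - √(2 + 2) = 6 - √4 = 6 - 1*2 = 6 - 2 = 4)
L = 1/140 ≈ 0.0071429
(L + W(-4 - J(4)))² = (1/140 + 4)² = (561/140)² = 314721/19600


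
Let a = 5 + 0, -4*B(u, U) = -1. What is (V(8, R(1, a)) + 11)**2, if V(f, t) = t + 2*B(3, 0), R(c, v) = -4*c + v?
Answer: 625/4 ≈ 156.25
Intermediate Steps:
B(u, U) = 1/4 (B(u, U) = -1/4*(-1) = 1/4)
a = 5
R(c, v) = v - 4*c
V(f, t) = 1/2 + t (V(f, t) = t + 2*(1/4) = t + 1/2 = 1/2 + t)
(V(8, R(1, a)) + 11)**2 = ((1/2 + (5 - 4*1)) + 11)**2 = ((1/2 + (5 - 4)) + 11)**2 = ((1/2 + 1) + 11)**2 = (3/2 + 11)**2 = (25/2)**2 = 625/4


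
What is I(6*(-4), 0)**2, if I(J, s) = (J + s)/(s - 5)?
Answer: 576/25 ≈ 23.040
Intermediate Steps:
I(J, s) = (J + s)/(-5 + s)
I(6*(-4), 0)**2 = ((6*(-4) + 0)/(-5 + 0))**2 = ((-24 + 0)/(-5))**2 = (-1/5*(-24))**2 = (24/5)**2 = 576/25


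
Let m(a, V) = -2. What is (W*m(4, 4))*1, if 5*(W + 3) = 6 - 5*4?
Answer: 58/5 ≈ 11.600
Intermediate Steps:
W = -29/5 (W = -3 + (6 - 5*4)/5 = -3 + (6 - 20)/5 = -3 + (1/5)*(-14) = -3 - 14/5 = -29/5 ≈ -5.8000)
(W*m(4, 4))*1 = -29/5*(-2)*1 = (58/5)*1 = 58/5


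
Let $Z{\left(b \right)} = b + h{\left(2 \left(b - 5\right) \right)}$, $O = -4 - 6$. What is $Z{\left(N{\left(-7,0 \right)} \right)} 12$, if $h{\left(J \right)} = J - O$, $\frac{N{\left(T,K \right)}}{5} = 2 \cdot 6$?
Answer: $2160$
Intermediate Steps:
$N{\left(T,K \right)} = 60$ ($N{\left(T,K \right)} = 5 \cdot 2 \cdot 6 = 5 \cdot 12 = 60$)
$O = -10$ ($O = -4 - 6 = -10$)
$h{\left(J \right)} = 10 + J$ ($h{\left(J \right)} = J - -10 = J + 10 = 10 + J$)
$Z{\left(b \right)} = 3 b$ ($Z{\left(b \right)} = b + \left(10 + 2 \left(b - 5\right)\right) = b + \left(10 + 2 \left(-5 + b\right)\right) = b + \left(10 + \left(-10 + 2 b\right)\right) = b + 2 b = 3 b$)
$Z{\left(N{\left(-7,0 \right)} \right)} 12 = 3 \cdot 60 \cdot 12 = 180 \cdot 12 = 2160$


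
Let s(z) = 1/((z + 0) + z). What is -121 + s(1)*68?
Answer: -87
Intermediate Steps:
s(z) = 1/(2*z) (s(z) = 1/(z + z) = 1/(2*z))
-121 + s(1)*68 = -121 + ((½)/1)*68 = -121 + ((½)*1)*68 = -121 + (½)*68 = -121 + 34 = -87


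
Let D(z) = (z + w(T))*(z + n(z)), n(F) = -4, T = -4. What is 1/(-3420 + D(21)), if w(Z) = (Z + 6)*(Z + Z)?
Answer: -1/3335 ≈ -0.00029985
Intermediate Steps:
w(Z) = 2*Z*(6 + Z) (w(Z) = (6 + Z)*(2*Z) = 2*Z*(6 + Z))
D(z) = (-16 + z)*(-4 + z) (D(z) = (z + 2*(-4)*(6 - 4))*(z - 4) = (z + 2*(-4)*2)*(-4 + z) = (z - 16)*(-4 + z) = (-16 + z)*(-4 + z))
1/(-3420 + D(21)) = 1/(-3420 + (64 + 21² - 20*21)) = 1/(-3420 + (64 + 441 - 420)) = 1/(-3420 + 85) = 1/(-3335) = -1/3335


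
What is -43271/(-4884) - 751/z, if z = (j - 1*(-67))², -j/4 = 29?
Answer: 100225787/11726484 ≈ 8.5470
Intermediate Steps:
j = -116 (j = -4*29 = -116)
z = 2401 (z = (-116 - 1*(-67))² = (-116 + 67)² = (-49)² = 2401)
-43271/(-4884) - 751/z = -43271/(-4884) - 751/2401 = -43271*(-1/4884) - 751*1/2401 = 43271/4884 - 751/2401 = 100225787/11726484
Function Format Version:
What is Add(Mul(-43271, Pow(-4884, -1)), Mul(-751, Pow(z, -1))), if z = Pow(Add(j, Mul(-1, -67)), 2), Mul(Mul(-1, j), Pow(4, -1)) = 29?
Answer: Rational(100225787, 11726484) ≈ 8.5470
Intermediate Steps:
j = -116 (j = Mul(-4, 29) = -116)
z = 2401 (z = Pow(Add(-116, Mul(-1, -67)), 2) = Pow(Add(-116, 67), 2) = Pow(-49, 2) = 2401)
Add(Mul(-43271, Pow(-4884, -1)), Mul(-751, Pow(z, -1))) = Add(Mul(-43271, Pow(-4884, -1)), Mul(-751, Pow(2401, -1))) = Add(Mul(-43271, Rational(-1, 4884)), Mul(-751, Rational(1, 2401))) = Add(Rational(43271, 4884), Rational(-751, 2401)) = Rational(100225787, 11726484)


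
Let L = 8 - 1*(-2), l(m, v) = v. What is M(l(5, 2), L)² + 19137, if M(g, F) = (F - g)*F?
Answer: 25537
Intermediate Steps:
L = 10 (L = 8 + 2 = 10)
M(g, F) = F*(F - g)
M(l(5, 2), L)² + 19137 = (10*(10 - 1*2))² + 19137 = (10*(10 - 2))² + 19137 = (10*8)² + 19137 = 80² + 19137 = 6400 + 19137 = 25537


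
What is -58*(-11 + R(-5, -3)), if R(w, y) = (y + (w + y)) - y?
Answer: 1102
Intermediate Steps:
R(w, y) = w + y (R(w, y) = (w + 2*y) - y = w + y)
-58*(-11 + R(-5, -3)) = -58*(-11 + (-5 - 3)) = -58*(-11 - 8) = -58*(-19) = 1102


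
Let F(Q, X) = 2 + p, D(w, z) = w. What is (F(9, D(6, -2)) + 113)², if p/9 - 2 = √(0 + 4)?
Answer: 22801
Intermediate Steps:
p = 36 (p = 18 + 9*√(0 + 4) = 18 + 9*√4 = 18 + 9*2 = 18 + 18 = 36)
F(Q, X) = 38 (F(Q, X) = 2 + 36 = 38)
(F(9, D(6, -2)) + 113)² = (38 + 113)² = 151² = 22801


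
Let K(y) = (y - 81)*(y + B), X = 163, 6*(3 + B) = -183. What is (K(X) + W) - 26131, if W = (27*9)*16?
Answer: -11624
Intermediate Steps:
B = -67/2 (B = -3 + (⅙)*(-183) = -3 - 61/2 = -67/2 ≈ -33.500)
W = 3888 (W = 243*16 = 3888)
K(y) = (-81 + y)*(-67/2 + y) (K(y) = (y - 81)*(y - 67/2) = (-81 + y)*(-67/2 + y))
(K(X) + W) - 26131 = ((5427/2 + 163² - 229/2*163) + 3888) - 26131 = ((5427/2 + 26569 - 37327/2) + 3888) - 26131 = (10619 + 3888) - 26131 = 14507 - 26131 = -11624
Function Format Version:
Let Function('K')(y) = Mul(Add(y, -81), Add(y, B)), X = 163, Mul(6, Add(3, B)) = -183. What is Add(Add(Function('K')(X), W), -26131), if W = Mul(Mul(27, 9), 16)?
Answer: -11624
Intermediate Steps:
B = Rational(-67, 2) (B = Add(-3, Mul(Rational(1, 6), -183)) = Add(-3, Rational(-61, 2)) = Rational(-67, 2) ≈ -33.500)
W = 3888 (W = Mul(243, 16) = 3888)
Function('K')(y) = Mul(Add(-81, y), Add(Rational(-67, 2), y)) (Function('K')(y) = Mul(Add(y, -81), Add(y, Rational(-67, 2))) = Mul(Add(-81, y), Add(Rational(-67, 2), y)))
Add(Add(Function('K')(X), W), -26131) = Add(Add(Add(Rational(5427, 2), Pow(163, 2), Mul(Rational(-229, 2), 163)), 3888), -26131) = Add(Add(Add(Rational(5427, 2), 26569, Rational(-37327, 2)), 3888), -26131) = Add(Add(10619, 3888), -26131) = Add(14507, -26131) = -11624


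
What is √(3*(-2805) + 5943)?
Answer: 2*I*√618 ≈ 49.719*I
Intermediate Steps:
√(3*(-2805) + 5943) = √(-8415 + 5943) = √(-2472) = 2*I*√618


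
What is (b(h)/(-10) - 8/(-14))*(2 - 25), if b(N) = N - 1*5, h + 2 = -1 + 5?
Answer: -1403/70 ≈ -20.043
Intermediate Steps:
h = 2 (h = -2 + (-1 + 5) = -2 + 4 = 2)
b(N) = -5 + N (b(N) = N - 5 = -5 + N)
(b(h)/(-10) - 8/(-14))*(2 - 25) = ((-5 + 2)/(-10) - 8/(-14))*(2 - 25) = (-3*(-1/10) - 8*(-1/14))*(-23) = (3/10 + 4/7)*(-23) = (61/70)*(-23) = -1403/70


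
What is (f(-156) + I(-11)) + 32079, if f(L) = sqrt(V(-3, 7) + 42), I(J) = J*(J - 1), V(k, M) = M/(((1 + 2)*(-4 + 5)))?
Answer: 32211 + sqrt(399)/3 ≈ 32218.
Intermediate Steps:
V(k, M) = M/3 (V(k, M) = M/((3*1)) = M/3)
I(J) = J*(-1 + J)
f(L) = sqrt(399)/3 (f(L) = sqrt((1/3)*7 + 42) = sqrt(7/3 + 42) = sqrt(133/3) = sqrt(399)/3)
(f(-156) + I(-11)) + 32079 = (sqrt(399)/3 - 11*(-1 - 11)) + 32079 = (sqrt(399)/3 - 11*(-12)) + 32079 = (sqrt(399)/3 + 132) + 32079 = (132 + sqrt(399)/3) + 32079 = 32211 + sqrt(399)/3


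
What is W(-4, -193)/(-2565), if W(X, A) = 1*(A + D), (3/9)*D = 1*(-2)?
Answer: 199/2565 ≈ 0.077583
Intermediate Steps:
D = -6 (D = 3*(1*(-2)) = 3*(-2) = -6)
W(X, A) = -6 + A (W(X, A) = 1*(A - 6) = 1*(-6 + A) = -6 + A)
W(-4, -193)/(-2565) = (-6 - 193)/(-2565) = -199*(-1/2565) = 199/2565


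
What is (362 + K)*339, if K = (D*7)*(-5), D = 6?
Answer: 51528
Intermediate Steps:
K = -210 (K = (6*7)*(-5) = 42*(-5) = -210)
(362 + K)*339 = (362 - 210)*339 = 152*339 = 51528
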